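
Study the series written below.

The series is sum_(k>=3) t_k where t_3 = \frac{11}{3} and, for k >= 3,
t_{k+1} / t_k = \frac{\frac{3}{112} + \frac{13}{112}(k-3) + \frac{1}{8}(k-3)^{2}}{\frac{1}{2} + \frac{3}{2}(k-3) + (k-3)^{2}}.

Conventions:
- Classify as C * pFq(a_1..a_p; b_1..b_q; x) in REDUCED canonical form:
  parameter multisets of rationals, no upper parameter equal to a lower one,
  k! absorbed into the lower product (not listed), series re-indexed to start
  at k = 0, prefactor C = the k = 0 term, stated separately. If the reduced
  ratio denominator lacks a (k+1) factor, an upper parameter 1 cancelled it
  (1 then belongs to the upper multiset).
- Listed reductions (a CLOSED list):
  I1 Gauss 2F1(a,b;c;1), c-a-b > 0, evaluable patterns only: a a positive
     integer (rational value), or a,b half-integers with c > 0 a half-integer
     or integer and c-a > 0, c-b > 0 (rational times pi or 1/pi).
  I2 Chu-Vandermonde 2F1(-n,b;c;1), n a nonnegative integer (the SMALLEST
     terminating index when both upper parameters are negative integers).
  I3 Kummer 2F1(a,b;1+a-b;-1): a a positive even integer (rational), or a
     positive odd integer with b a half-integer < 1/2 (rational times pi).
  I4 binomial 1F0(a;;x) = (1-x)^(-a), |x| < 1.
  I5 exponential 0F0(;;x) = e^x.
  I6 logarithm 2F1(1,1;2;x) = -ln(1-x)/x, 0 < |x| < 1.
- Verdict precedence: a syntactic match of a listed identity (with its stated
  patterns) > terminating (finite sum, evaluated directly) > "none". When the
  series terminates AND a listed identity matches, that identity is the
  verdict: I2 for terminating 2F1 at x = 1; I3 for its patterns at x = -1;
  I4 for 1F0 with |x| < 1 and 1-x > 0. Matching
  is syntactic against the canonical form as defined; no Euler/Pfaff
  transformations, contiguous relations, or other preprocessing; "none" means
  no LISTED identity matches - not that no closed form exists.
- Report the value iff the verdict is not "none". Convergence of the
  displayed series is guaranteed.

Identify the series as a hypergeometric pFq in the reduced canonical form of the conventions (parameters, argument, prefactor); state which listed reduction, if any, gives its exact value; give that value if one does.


Canonical form: C = \frac{11}{3} times 1F0 with upper {\frac{3}{7}}, lower {-}, x = \frac{1}{8}. Verdict: the I4 binomial reduction applies (the 1F0 binomial series: exponent -3/7, x = \frac{1}{8}). Hence: \frac{11}{3} \cdot \left(\frac{7}{8}\right)^{-\frac{3}{7}}.

The tell: x = \frac{1}{8} and roots of the ratio polynomials (prefactor 11/3) are the negated parameters.
Adjacent-term ratio: r(k) = \frac{1}{8} * (k+\frac{3}{7}) / [(k+1)] - rational in k, leading ratio \frac{1}{8}; with t_0 = \frac{11}{3}, classification follows.


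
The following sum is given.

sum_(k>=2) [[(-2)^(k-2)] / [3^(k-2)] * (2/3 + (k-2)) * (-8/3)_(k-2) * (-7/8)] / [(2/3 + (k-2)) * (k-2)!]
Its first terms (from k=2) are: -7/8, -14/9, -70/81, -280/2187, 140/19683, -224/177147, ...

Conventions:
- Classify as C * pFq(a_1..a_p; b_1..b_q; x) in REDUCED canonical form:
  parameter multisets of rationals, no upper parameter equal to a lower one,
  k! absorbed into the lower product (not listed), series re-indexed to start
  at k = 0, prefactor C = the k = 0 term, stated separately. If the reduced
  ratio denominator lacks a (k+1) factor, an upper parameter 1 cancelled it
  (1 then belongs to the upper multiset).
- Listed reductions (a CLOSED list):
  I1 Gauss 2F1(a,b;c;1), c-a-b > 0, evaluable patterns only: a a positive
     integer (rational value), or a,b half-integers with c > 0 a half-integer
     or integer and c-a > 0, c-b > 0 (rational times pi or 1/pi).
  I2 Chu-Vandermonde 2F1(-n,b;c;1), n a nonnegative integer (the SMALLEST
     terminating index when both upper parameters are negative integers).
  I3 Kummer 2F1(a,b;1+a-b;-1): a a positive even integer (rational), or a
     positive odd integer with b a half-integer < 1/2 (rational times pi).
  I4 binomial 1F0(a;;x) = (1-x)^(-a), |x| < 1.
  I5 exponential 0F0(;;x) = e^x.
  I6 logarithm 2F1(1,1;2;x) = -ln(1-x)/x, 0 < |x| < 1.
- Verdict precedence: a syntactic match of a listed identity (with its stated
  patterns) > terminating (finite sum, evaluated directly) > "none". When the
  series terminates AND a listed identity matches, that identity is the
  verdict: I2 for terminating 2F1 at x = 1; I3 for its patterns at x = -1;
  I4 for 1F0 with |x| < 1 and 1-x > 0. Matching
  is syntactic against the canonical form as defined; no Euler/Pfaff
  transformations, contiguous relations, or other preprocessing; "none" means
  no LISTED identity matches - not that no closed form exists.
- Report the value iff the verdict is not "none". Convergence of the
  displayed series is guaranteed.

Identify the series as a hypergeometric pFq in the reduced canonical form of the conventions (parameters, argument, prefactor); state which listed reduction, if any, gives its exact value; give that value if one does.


Reduced: x = -2/3, 1F0, upper = {-8/3}, lower = {-}, C = -7/8. Verdict (x = -2/3): the I4 binomial reduction applies (the 1F0 binomial series: exponent 8/3, x = -2/3). Hence: (-7/8) * (5/3)^(8/3).

Structural cue: t_0 being -7/8, the two geometric factors (C = -7/8, x = -2/3) combine into one argument.
Step ratio: r(k) = (-2/3) * (k-8/3) / [(k+1)] - rational in k. x = (-2/3); t_0 = -7/8; negate the roots.


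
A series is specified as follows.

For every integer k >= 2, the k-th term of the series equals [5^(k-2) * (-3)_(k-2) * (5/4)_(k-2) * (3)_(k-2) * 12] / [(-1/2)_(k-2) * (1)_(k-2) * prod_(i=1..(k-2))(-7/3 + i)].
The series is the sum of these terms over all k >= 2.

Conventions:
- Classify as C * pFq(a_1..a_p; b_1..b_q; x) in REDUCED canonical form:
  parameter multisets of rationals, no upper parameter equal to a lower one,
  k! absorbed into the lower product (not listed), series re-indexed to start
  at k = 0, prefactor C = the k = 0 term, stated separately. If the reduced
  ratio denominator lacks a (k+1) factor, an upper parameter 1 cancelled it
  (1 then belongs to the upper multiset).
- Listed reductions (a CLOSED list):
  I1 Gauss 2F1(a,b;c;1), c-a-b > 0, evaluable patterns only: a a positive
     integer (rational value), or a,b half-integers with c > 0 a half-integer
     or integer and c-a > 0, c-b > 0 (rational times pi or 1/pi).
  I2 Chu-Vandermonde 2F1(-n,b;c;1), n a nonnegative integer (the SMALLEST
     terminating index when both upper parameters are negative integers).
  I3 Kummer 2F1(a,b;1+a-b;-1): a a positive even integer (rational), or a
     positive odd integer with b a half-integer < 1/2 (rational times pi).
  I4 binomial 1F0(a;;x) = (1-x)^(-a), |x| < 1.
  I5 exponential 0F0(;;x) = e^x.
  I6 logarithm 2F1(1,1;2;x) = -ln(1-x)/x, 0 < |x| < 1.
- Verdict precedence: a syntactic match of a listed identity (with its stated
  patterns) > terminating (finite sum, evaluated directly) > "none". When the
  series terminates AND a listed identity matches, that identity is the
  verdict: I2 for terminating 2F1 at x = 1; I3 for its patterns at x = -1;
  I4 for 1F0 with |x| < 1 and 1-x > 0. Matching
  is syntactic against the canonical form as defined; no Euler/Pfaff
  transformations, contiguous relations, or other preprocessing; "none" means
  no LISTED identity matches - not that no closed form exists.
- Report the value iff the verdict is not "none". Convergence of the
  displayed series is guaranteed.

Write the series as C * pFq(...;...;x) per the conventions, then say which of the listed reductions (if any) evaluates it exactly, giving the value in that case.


Classification (C = 12): 3F2 with upper {-3, 5/4, 3}, lower {-4/3, -1/2}, argument x = 5. Verdict: terminating (-3 upstairs). 4 nonzero terms in all; added directly. Sum: 28518123/4.

Key step: t_0 = 12 here, and the lower running product (prefactor 12) is a rising factorial.
Ratio: r(k) = 5 * (k-3) (k+5/4) (k+3) / [(k-4/3) (k-1/2) (k+1)] - rational; roots negated = parameters, x = 5, C = 12.


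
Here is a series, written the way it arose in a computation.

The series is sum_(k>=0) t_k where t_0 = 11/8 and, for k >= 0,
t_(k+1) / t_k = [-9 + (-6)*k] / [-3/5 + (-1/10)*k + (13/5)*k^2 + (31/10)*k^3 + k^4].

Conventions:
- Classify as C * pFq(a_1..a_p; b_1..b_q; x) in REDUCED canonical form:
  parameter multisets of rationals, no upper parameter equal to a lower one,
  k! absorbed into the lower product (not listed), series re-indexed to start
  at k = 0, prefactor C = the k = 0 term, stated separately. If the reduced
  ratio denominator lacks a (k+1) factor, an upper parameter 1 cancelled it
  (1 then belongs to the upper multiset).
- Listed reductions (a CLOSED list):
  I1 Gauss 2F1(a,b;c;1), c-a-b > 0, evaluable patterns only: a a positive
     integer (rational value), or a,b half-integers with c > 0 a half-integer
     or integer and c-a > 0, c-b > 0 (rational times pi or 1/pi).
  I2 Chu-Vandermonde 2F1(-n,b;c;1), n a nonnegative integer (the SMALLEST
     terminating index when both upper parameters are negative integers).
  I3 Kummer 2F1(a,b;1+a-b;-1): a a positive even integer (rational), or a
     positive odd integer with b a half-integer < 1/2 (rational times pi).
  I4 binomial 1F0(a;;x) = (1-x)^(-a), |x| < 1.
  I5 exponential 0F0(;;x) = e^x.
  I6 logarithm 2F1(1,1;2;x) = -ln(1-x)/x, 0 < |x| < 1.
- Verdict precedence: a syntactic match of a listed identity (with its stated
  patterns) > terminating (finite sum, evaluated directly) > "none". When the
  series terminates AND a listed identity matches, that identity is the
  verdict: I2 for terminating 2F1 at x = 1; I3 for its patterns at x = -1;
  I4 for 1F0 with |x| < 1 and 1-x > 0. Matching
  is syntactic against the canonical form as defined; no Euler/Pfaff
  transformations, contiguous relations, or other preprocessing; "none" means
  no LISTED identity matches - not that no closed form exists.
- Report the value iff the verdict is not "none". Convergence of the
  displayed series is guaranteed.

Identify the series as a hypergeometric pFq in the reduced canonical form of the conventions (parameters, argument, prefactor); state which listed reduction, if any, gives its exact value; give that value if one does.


x = -6 here; the reduced form reads 0F2, upper {-}, lower {-2/5, 1}, C = 11/8. Verdict: none - this 0F2 at x = -6 matches no listed pattern, and upper {-} holds no stopper.

Structural cue: t_0 = 11/8 here, and factor the ratio over Q (prefactor 11/8): negated roots = parameters.
Consecutive-term ratio: r(k) = (-6) * 1 / [(k-2/5) (k+1) (k+1)] - rational in k, leading ratio (-6); with t_0 = 11/8, classification follows.


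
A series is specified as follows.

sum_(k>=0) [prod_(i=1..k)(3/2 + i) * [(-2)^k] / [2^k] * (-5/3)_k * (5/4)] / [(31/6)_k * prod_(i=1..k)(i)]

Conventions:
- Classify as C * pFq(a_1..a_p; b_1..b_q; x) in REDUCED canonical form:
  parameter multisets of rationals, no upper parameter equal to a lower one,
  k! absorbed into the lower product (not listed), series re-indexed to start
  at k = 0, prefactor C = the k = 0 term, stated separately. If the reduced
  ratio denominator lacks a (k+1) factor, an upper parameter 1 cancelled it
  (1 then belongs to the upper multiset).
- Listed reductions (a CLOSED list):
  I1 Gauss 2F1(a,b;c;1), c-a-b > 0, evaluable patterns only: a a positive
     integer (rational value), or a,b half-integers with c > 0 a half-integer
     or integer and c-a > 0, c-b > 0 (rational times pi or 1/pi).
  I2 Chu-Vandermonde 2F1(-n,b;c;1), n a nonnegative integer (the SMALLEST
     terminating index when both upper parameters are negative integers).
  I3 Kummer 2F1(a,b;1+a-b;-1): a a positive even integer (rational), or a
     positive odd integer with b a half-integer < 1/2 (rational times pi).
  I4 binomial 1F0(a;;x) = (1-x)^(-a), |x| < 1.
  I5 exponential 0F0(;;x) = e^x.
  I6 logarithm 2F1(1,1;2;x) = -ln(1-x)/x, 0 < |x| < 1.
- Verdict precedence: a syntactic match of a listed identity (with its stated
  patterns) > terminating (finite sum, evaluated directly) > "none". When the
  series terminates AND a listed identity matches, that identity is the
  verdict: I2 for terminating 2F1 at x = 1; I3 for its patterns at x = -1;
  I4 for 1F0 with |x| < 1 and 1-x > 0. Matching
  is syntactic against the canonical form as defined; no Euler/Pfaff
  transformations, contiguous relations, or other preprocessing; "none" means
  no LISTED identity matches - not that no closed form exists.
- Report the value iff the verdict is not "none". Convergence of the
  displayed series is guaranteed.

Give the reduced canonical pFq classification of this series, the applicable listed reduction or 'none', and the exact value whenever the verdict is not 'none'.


Reduced: x = -1, 2F1, upper = {-5/3, 5/2}, lower = {31/6}, C = 5/4. Verdict: no listed reduction: x = -1 and upper {-5/3, 5/2} fail every I1-I6 pattern.

Key observation: t_0 being 5/4, the product of the first k integers (prefactor 5/4) is k!.
Step ratio: r(k) = (-1) * (k-5/3) (k+5/2) / [(k+31/6) (k+1)] - poly over poly, x = (-1) from leading terms; C = 5/4 at k = 0.


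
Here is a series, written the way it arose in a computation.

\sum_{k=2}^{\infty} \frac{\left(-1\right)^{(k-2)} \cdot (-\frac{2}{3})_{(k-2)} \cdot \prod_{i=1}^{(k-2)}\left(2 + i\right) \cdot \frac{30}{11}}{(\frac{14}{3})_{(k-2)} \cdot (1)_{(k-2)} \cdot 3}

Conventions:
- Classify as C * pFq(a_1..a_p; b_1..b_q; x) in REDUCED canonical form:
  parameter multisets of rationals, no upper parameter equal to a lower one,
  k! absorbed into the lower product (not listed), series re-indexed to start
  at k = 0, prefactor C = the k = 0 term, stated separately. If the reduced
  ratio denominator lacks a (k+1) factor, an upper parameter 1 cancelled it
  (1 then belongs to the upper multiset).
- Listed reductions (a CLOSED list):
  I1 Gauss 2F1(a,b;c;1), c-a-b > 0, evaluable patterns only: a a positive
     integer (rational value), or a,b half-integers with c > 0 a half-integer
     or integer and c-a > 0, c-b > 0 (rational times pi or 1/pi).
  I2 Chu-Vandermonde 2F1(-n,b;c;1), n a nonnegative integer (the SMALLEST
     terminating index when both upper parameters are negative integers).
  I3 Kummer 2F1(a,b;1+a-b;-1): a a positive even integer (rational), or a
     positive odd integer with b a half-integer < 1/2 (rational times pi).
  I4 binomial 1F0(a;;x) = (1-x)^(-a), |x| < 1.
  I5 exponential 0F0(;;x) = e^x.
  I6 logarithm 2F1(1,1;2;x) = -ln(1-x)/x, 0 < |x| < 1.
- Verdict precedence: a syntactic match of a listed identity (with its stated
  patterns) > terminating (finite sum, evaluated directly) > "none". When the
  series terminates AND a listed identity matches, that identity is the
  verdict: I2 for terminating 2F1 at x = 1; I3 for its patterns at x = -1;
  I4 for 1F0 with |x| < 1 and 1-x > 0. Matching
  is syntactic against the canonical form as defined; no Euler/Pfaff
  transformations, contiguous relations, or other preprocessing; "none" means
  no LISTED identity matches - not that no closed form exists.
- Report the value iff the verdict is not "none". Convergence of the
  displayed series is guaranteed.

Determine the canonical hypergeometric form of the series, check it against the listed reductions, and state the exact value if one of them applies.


The tell: t_0 being \frac{10}{11}, (1)_k (C = 10/11) is k! itself.
Ratio: r(k) = -1 * (k-\frac{2}{3}) (k+3) / [(k+\frac{14}{3}) (k+1)] - rational; roots negated = parameters, x = -1, C = \frac{10}{11}.

x = -1 here; the reduced form reads 2F1, upper {-\frac{2}{3}, 3}, lower {\frac{14}{3}}, C = \frac{10}{11}. Verdict: none. A 2F1 with upper {-\frac{2}{3}, 3} fits none of I1-I6 at x = -1; the sum runs forever.


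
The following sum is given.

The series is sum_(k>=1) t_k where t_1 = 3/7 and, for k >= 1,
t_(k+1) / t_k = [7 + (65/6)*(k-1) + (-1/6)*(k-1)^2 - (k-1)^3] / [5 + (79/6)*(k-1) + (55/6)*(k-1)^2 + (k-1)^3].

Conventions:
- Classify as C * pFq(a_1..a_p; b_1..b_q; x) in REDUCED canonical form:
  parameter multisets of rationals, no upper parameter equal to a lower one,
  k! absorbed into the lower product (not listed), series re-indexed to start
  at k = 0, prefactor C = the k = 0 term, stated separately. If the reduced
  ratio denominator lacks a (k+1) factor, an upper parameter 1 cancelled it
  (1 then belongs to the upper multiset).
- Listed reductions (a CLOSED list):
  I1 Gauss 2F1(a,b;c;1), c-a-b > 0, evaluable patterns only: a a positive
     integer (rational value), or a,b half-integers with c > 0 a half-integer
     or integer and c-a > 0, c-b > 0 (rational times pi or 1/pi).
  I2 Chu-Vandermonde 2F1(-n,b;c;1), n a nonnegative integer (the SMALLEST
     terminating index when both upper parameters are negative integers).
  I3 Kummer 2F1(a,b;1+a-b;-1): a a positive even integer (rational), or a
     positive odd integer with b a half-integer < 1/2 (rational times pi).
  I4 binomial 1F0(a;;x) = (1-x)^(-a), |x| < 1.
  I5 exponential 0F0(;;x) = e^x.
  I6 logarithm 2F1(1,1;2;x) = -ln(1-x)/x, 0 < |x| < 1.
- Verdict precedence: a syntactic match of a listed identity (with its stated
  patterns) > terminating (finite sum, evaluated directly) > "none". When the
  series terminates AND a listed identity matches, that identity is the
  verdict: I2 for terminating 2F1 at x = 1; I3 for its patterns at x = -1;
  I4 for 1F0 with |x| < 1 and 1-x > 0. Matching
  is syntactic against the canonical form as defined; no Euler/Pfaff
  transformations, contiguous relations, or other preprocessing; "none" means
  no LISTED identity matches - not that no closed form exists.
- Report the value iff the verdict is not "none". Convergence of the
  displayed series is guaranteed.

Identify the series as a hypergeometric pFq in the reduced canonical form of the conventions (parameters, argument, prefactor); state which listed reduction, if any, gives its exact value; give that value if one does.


First insight: t_0 = 3/7 here, and cancel k + 2/3 from the displayed ratio first; then C = 3/7.
Adjacent-term ratio: r(k) = (-1) * (k-7/2) (k+3) / [(k+15/2) (k+1)] - rational in k. x = (-1); t_0 = 3/7; negate the roots.

This is 3/7 * 2F1(-7/2, 3; 15/2; -1) in reduced canonical form. Verdict: the Kummer evaluation I3 fires (x = -1; c = 15/2 equals 1+a-b for upper {-7/2, 3}: listed pattern). Sum: (3861/8192) * pi.


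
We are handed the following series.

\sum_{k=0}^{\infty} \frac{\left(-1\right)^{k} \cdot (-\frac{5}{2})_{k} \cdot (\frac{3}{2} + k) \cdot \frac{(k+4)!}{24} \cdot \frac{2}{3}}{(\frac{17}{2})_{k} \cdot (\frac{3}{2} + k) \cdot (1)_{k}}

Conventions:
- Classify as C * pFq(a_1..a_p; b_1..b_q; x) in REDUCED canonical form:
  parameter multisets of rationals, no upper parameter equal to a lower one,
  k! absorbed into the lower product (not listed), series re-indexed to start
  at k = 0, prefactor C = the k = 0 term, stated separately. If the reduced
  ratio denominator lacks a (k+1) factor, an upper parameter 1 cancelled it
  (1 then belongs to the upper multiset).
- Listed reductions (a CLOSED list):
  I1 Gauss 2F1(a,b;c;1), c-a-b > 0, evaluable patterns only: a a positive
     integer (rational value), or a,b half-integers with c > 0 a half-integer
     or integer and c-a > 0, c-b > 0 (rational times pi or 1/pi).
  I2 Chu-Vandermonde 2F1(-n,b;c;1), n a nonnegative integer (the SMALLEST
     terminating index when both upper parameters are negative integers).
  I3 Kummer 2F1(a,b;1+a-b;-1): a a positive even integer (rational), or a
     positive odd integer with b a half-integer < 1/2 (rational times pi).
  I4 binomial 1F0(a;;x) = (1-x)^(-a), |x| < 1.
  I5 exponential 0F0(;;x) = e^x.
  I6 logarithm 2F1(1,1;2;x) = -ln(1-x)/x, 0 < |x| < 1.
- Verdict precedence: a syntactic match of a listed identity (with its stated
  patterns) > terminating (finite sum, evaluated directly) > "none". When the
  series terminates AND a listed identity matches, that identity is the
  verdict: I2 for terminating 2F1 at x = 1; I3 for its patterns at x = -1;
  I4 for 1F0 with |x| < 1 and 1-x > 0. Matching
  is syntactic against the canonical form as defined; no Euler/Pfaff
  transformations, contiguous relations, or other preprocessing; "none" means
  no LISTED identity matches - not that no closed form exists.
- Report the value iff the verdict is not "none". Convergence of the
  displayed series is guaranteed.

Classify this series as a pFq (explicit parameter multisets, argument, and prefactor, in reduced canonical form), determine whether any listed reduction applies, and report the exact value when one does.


At argument -1: a 2F1 with upper {-\frac{5}{2}, 5}, lower {\frac{17}{2}}, scaled by C = \frac{2}{3}. Verdict at x = -1: Kummer's theorem (I3) matches (x = -1; c = \frac{17}{2} equals 1+a-b for upper {-\frac{5}{2}, 5}: listed pattern). Hence: \frac{45045}{65536} \cdot \pi.

Structural cue: x = -1 and the factorial ratio (C = 2/3, x = -1) (k+a-1)!/(a-1)! is a rising factorial (a)_k.
Adjacent-term ratio: r(k) = -1 * (k-\frac{5}{2}) (k+5) / [(k+\frac{17}{2}) (k+1)] - rational in k, leading ratio -1; with t_0 = \frac{2}{3}, classification follows.


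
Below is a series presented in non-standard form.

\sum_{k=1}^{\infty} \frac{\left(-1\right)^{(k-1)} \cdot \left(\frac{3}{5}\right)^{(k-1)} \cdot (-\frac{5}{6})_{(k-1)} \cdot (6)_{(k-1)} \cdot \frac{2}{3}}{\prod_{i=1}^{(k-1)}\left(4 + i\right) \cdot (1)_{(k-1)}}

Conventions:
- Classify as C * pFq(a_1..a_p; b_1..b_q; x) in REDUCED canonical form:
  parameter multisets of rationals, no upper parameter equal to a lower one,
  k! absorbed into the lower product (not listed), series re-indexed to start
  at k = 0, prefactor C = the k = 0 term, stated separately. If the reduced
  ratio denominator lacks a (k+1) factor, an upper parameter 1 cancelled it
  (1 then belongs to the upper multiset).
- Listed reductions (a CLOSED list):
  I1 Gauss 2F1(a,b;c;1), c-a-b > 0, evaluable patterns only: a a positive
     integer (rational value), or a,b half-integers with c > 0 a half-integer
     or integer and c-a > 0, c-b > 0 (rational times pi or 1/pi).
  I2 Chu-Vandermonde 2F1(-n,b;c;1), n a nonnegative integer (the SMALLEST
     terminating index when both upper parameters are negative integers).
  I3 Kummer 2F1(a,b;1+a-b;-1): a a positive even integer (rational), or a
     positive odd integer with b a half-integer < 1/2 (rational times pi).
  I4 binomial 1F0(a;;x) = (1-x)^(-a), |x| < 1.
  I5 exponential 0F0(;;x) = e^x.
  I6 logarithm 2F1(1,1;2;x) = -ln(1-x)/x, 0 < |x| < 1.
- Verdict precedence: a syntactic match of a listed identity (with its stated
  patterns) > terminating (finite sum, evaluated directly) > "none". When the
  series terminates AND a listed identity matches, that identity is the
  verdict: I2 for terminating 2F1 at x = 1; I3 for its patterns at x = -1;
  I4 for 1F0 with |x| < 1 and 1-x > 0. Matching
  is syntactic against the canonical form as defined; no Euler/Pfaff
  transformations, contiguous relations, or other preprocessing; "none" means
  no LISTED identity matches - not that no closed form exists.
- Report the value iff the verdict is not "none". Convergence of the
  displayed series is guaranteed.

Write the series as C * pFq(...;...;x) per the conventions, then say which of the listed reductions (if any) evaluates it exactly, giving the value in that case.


This is \frac{2}{3} * 2F1(-\frac{5}{6}, 6; 5; -\frac{3}{5}) in reduced canonical form. Verdict: none. Every listed pattern misses the 2F1 form at -\frac{3}{5}, upper {-\frac{5}{6}, 6}.

First insight: from the first term \frac{2}{3}: the lower running product (C = 2/3, x = -3/5) is a rising factorial.
Ratio: r(k) = -\frac{3}{5} * (k-\frac{5}{6}) (k+6) / [(k+5) (k+1)] - poly over poly, x = -\frac{3}{5} from leading terms; C = \frac{2}{3} at k = 0.


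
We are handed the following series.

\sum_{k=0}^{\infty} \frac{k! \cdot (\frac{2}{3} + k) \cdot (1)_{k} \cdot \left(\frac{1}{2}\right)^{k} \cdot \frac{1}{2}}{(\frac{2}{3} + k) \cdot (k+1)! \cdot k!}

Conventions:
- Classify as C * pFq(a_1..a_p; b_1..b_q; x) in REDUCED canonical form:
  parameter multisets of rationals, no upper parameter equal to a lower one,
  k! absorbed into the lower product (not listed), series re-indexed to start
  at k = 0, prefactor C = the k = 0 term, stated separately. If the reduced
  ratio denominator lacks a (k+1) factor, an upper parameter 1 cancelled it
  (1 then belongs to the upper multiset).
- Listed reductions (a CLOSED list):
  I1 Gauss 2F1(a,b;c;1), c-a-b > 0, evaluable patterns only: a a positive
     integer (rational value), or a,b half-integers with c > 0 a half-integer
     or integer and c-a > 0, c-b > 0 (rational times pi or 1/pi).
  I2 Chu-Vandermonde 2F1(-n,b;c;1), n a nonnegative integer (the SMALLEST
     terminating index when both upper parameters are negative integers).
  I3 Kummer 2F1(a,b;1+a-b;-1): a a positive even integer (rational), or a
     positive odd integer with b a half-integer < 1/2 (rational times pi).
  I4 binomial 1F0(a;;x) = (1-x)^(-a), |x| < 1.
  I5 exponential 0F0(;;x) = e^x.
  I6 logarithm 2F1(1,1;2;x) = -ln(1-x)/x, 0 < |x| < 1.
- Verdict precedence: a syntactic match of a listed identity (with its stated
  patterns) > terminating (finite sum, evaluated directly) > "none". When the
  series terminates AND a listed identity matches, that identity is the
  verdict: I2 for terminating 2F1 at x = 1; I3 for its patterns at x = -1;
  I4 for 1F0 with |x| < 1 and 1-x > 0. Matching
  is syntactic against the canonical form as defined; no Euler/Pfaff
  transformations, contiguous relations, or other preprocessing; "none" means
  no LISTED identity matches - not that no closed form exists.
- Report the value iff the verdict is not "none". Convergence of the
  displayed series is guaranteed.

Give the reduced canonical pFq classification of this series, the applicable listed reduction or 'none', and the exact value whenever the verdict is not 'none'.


Reduced: x = \frac{1}{2}, 2F1, upper = {1, 1}, lower = {2}, C = \frac{1}{2}. Verdict: this is the I6 logarithm reduction (the logarithm: parameters (1,1;2), x = \frac{1}{2}). Its exact value is \left(-1\right) \cdot \ln\left(\frac{1}{2}\right).

First insight: t_0 being \frac{1}{2}, striking the common factor k + 2/3 reduces the term (C = 1/2).
Ratio: r(k) = \frac{1}{2} * (k+1) (k+1) / [(k+2) (k+1)] - rational in k, leading ratio \frac{1}{2}; with t_0 = \frac{1}{2}, classification follows.


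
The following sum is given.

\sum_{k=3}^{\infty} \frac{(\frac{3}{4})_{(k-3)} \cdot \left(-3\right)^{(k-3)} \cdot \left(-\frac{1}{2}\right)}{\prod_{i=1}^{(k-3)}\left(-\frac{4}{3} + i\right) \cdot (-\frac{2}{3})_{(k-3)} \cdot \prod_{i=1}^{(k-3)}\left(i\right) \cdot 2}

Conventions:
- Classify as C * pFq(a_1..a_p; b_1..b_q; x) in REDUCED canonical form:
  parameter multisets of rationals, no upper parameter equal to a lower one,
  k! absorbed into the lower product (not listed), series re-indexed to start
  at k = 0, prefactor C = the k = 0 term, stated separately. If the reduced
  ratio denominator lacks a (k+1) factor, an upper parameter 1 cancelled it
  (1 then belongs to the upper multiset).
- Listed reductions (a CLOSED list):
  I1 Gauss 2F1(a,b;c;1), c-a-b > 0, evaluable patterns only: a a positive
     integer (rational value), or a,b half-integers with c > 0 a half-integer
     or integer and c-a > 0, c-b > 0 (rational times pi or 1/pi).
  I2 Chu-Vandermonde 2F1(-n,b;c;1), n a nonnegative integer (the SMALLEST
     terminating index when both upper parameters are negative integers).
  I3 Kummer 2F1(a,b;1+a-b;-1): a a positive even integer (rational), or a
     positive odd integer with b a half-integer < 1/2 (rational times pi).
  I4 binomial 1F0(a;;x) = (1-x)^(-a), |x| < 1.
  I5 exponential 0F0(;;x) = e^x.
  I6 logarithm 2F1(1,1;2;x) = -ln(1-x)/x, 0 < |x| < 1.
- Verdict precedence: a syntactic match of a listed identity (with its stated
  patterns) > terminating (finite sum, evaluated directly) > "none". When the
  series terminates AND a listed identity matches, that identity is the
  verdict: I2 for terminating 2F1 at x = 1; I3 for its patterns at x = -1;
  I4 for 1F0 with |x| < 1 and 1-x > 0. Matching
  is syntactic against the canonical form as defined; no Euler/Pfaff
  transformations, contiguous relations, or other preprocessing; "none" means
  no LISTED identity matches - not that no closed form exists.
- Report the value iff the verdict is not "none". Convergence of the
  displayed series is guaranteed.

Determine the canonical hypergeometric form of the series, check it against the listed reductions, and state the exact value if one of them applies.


Key observation: t_0 = -\frac{1}{4} here, and the product of the first k integers (C = -1/4) is k!.
Consecutive-term ratio: r(k) = -3 * (k+\frac{3}{4}) / [(k-\frac{2}{3}) (k-\frac{1}{3}) (k+1)] - rational in k. x = -3; t_0 = -\frac{1}{4}; negate the roots.

The series (x = -3) is 1F2: upper {\frac{3}{4}}, lower {-\frac{2}{3}, -\frac{1}{3}}, prefactor -\frac{1}{4}. Verdict: none - at argument -3 the multisets {\frac{3}{4}} ; {-\frac{2}{3}, -\frac{1}{3}} match no listed identity.


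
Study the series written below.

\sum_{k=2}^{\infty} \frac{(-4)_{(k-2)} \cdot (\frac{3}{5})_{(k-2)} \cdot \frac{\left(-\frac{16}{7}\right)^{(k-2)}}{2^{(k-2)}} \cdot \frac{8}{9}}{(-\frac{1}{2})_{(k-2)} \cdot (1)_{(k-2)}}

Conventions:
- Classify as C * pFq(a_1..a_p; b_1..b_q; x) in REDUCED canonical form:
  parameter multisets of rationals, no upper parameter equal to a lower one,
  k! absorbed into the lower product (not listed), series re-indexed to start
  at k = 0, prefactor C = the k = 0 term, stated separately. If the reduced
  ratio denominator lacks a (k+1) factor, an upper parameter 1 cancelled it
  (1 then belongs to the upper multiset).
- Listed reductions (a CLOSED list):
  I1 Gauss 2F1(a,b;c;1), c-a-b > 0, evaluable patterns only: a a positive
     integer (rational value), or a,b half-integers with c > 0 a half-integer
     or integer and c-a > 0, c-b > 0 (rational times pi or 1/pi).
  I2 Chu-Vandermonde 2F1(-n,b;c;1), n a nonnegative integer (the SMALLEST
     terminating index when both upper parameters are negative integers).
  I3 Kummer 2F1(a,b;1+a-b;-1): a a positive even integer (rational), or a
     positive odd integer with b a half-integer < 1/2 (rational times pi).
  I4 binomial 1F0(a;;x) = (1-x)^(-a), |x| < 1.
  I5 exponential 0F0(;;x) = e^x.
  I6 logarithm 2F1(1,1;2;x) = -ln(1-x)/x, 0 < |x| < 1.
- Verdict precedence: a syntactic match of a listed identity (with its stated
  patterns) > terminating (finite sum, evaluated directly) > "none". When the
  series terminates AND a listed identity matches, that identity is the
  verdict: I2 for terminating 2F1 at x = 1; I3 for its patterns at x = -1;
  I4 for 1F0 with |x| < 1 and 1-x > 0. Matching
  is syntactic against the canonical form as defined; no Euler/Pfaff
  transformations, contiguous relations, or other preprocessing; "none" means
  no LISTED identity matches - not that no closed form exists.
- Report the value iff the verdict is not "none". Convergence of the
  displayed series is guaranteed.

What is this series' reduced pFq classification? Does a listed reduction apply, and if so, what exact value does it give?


x = -\frac{8}{7} here; the reduced form reads 2F1, upper {-4, \frac{3}{5}}, lower {-\frac{1}{2}}, C = \frac{8}{9}. Verdict: terminating. With -4 upstairs the series is a 5-term polynomial sum; evaluated term by term. Hence: -\frac{1814189512}{22509375}.

The tell: x = -\frac{8}{7} and the two k-th powers (C = 8/9) combine into one argument.
Term ratio: r(k) = -\frac{8}{7} * (k-4) (k+\frac{3}{5}) / [(k-\frac{1}{2}) (k+1)] ; factor over Q: parameters, x = -\frac{8}{7}, and C = \frac{8}{9}.


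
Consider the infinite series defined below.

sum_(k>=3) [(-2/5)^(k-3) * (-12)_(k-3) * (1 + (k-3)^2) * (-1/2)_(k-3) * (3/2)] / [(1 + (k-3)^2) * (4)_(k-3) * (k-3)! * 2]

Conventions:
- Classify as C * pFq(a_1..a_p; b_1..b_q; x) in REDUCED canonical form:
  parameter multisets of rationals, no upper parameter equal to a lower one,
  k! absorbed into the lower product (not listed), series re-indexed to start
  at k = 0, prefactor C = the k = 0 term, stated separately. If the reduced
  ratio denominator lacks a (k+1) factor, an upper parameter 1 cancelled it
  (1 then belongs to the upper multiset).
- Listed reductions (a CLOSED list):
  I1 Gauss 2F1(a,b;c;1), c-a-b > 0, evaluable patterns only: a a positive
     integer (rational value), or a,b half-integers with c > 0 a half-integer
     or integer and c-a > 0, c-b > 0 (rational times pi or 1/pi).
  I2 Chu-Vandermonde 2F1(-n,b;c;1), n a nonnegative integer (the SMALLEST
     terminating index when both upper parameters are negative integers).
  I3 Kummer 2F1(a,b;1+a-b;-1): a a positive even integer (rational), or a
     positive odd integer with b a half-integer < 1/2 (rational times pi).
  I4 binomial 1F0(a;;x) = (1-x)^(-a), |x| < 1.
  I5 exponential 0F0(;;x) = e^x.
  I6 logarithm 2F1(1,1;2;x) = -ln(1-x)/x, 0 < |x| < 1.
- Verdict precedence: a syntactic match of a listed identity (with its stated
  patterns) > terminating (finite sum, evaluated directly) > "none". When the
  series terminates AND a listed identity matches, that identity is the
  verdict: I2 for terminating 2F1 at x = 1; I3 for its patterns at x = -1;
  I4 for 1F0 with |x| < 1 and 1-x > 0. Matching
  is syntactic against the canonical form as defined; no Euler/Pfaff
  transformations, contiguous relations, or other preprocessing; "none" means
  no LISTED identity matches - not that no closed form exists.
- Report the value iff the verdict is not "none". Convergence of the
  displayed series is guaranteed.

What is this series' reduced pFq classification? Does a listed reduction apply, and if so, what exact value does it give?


Key step: t_0 being 3/4, the constant factors (C = 3/4, x = -2/5) combine into one prefactor.
Step ratio: r(k) = (-2/5) * (k-12) (k-1/2) / [(k+4) (k+1)] - rational; roots negated = parameters, x = (-2/5), C = 3/4.

With C = 3/4: the canonical form is 2F1(-12, -1/2; 4; -2/5). Verdict: terminating - upper -12 stops the sum at k = 12; the 13 terms are added exactly. Exact value: 5375214262017/35000000000000.


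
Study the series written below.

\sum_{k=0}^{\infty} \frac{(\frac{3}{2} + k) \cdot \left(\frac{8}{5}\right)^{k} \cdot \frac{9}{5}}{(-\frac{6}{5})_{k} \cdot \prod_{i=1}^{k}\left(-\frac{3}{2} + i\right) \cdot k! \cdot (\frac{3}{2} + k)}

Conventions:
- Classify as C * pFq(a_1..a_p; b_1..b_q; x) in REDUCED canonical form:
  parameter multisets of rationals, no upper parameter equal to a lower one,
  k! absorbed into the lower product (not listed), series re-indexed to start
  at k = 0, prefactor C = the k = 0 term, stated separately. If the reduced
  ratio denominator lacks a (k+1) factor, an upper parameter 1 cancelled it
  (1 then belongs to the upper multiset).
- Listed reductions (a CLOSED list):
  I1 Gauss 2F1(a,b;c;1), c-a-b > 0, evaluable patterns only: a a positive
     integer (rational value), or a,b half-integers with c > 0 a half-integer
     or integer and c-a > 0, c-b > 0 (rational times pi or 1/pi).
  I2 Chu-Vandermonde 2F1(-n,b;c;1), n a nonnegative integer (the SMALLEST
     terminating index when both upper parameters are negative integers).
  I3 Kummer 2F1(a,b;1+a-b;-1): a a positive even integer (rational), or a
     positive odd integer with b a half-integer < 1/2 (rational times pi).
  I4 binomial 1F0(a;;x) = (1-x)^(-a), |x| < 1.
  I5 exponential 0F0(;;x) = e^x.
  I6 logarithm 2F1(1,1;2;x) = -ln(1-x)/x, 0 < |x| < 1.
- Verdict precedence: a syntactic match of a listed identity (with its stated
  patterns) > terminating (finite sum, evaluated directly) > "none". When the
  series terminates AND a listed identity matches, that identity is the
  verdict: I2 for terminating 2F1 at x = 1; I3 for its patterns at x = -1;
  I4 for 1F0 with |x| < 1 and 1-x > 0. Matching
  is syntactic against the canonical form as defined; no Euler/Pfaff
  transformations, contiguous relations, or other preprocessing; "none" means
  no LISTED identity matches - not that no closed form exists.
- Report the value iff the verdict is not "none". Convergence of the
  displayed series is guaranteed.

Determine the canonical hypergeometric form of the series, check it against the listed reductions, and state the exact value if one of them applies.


This is \frac{9}{5} * 0F2(-; -\frac{6}{5}, -\frac{1}{2}; \frac{8}{5}) in reduced canonical form. Verdict: none. A 0F2 with upper {-} fits none of I1-I6 at x = \frac{8}{5}; the sum runs forever.

Key observation: t_0 = \frac{9}{5} here, and k + 3/2 divides numerator and denominator alike; C = 9/5, x = 8/5 after cancelling.
Term ratio: r(k) = \frac{8}{5} * 1 / [(k-\frac{6}{5}) (k-\frac{1}{2}) (k+1)] - rational in k, leading ratio \frac{8}{5}; with t_0 = \frac{9}{5}, classification follows.


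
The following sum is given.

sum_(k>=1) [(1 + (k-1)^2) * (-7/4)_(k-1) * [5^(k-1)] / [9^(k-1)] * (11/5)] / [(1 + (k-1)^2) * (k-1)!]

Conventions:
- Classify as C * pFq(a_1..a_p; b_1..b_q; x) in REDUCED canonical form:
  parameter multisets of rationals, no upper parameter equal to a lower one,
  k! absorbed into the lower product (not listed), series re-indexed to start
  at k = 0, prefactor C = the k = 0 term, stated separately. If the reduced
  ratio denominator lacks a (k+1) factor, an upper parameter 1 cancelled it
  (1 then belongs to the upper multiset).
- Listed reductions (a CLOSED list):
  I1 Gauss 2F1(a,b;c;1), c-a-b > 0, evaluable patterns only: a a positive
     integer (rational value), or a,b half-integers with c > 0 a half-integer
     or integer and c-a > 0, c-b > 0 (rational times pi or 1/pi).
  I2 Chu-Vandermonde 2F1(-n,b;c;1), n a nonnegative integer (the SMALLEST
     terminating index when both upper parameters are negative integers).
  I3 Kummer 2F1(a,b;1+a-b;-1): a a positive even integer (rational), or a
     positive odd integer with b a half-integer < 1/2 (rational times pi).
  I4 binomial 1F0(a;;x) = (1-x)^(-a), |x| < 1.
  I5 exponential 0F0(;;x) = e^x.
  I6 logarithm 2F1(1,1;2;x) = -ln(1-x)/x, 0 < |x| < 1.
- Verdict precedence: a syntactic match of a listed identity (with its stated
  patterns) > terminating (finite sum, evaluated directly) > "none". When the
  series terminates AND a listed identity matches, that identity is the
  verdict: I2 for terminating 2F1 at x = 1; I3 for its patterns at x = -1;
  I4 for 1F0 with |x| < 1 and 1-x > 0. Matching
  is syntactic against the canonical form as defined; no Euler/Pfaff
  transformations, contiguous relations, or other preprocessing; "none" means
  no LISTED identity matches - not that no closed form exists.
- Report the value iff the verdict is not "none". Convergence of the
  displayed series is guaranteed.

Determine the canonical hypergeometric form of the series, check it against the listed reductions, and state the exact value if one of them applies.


At argument 5/9: a 1F0 with upper {-7/4}, lower {-}, scaled by C = 11/5. Verdict: this is the binomial series (I4) (the 1F0 binomial series: exponent 7/4, x = 5/9). Sum: (11/5) * (4/9)^(7/4).

Key observation: x = (5/9) and striking the common factor k^2 + 1 reduces the term (prefactor 11/5).
Step ratio: r(k) = (5/9) * (k-7/4) / [(k+1)] - rational; roots negated = parameters, x = (5/9), C = 11/5.


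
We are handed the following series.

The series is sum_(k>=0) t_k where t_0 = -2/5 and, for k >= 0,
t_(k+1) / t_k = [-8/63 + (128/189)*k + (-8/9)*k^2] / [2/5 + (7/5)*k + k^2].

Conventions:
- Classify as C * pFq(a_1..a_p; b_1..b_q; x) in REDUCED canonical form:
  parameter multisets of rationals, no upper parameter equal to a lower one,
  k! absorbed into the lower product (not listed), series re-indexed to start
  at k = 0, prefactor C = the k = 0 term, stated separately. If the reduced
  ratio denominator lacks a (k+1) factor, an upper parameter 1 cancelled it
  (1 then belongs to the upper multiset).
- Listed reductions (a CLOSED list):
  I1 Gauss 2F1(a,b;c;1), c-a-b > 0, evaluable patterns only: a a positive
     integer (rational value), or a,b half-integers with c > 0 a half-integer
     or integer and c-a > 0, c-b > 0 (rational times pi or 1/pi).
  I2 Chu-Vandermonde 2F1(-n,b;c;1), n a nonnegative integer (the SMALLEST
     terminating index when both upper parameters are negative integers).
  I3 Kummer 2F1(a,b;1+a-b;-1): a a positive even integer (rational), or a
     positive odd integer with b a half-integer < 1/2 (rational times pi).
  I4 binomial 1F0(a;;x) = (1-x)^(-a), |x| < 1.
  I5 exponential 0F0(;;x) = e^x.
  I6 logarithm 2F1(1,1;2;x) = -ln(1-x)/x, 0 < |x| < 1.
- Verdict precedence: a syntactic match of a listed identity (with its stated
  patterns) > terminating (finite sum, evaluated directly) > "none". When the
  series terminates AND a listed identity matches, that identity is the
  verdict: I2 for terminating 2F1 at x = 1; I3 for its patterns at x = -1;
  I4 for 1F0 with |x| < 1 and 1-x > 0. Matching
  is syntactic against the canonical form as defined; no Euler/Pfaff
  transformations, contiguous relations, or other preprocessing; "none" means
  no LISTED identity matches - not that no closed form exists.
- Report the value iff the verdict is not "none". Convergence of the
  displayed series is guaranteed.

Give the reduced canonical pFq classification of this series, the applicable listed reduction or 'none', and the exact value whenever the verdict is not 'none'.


Key observation: t_0 = -2/5 here, and roots of the ratio polynomials (C = -2/5, x = -8/9) are the negated parameters.
Term ratio: r(k) = (-8/9) * (k-3/7) (k-1/3) / [(k+2/5) (k+1)] - rational in k. x = (-8/9); t_0 = -2/5; negate the roots.

Classification (C = -2/5): 2F1 with upper {-3/7, -1/3}, lower {2/5}, argument x = -8/9. Verdict: no listed reduction: x = -8/9 and upper {-3/7, -1/3} fail every I1-I6 pattern.
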